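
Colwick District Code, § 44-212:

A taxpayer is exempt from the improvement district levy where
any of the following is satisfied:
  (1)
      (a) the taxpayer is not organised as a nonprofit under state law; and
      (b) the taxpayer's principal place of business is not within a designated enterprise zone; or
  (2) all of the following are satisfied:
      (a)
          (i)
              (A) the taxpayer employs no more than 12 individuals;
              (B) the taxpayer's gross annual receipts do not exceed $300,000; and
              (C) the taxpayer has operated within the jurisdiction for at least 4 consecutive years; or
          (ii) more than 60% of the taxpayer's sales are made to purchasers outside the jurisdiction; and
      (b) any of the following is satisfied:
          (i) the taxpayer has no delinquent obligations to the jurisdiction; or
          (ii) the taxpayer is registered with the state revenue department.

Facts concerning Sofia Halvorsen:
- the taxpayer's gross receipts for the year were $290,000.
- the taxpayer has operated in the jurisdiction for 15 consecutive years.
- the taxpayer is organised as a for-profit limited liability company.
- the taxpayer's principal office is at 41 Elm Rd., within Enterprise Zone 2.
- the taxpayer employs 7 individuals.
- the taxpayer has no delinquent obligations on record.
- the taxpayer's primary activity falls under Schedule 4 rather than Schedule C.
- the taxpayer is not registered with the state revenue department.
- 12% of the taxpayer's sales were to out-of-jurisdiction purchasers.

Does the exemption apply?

(a) not (nonprofit) — holds.
(b) not (in enterprise zone) — fails.
(1) = T AND F = false.
(A) ≤ 12 employees — met.
(B) receipts ≤ $300,000 — holds.
(C) ≥ 4 yrs in jurisdiction — holds.
(i): T AND T AND T → true.
(ii) >60% out-of-jur. sales — not satisfied.
(a) = T OR F = true.
(i) no delinquency — met.
(ii) state-registered — not met.
So (b) is satisfied (T OR F).
So (2) is satisfied (T AND T).
Overall = F OR T = true.

Yes — exempt.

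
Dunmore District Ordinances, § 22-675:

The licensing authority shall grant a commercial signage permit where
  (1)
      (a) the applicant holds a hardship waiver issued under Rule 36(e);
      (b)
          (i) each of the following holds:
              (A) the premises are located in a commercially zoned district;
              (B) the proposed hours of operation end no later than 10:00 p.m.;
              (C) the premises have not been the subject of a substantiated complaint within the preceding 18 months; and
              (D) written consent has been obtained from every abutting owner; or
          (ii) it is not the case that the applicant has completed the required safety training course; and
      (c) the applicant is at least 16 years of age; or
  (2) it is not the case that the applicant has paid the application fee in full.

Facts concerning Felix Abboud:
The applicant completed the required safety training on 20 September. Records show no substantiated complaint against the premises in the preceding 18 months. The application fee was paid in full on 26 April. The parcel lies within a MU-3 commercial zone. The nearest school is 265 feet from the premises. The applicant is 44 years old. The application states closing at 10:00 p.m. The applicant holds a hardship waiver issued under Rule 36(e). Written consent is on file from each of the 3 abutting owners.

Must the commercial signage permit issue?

(a) hardship waiver — holds.
(A) commercially zoned — met.
(B) closes by 10 p.m. — met.
(C) no complaint in 18 mo. — satisfied.
(D) all abutters consent — met.
(i) = T AND T AND T AND T = true.
(ii) not (safety training) — not met.
(b) = T OR F = true.
(c) age ≥ 16 — met.
So (1) is satisfied (T AND T AND T).
(2) not (fee paid) — fails.
Overall = T OR F = true.

Yes — granted.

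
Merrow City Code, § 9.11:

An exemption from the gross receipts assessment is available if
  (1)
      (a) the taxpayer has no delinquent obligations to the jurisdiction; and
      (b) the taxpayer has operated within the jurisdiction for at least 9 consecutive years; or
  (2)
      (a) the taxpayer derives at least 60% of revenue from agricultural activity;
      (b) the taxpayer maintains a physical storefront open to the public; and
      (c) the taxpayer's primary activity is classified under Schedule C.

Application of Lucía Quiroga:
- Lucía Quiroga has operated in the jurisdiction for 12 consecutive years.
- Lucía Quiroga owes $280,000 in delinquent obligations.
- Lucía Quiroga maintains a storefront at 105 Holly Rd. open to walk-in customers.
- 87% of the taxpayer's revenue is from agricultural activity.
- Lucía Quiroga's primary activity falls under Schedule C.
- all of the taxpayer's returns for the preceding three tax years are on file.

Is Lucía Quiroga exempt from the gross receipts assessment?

(a) no delinquency — not met.
(b) ≥ 9 yrs in jurisdiction — holds.
(1) = F AND T = false.
(a) ≥60% agricultural — met.
(b) has storefront — holds.
(c) Schedule C activity — holds.
So (2) is satisfied (T AND T AND T).
Overall = F OR T = true.

Yes — exempt.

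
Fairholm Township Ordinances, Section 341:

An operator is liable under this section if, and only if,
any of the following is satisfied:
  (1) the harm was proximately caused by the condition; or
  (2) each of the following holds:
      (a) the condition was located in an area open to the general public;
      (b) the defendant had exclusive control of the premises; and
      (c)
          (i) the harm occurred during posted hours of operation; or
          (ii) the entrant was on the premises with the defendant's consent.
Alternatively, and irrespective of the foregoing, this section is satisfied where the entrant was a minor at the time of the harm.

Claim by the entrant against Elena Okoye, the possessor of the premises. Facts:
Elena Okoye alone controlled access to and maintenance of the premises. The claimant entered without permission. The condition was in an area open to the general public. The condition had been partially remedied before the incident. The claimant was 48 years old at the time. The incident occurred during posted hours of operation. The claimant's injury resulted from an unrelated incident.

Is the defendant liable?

Yes — liable.

(1) proximate cause — fails.
(a) public area — satisfied.
(b) exclusive control — satisfied.
(i) during posted hours — satisfied.
(ii) consent to enter — not satisfied.
So (c) is satisfied (T OR F).
So (2) is satisfied (T AND T AND T).
Overall = F OR T = true.
Exception (entrant a minor) — not satisfied.
Result: main true OR exception false → true.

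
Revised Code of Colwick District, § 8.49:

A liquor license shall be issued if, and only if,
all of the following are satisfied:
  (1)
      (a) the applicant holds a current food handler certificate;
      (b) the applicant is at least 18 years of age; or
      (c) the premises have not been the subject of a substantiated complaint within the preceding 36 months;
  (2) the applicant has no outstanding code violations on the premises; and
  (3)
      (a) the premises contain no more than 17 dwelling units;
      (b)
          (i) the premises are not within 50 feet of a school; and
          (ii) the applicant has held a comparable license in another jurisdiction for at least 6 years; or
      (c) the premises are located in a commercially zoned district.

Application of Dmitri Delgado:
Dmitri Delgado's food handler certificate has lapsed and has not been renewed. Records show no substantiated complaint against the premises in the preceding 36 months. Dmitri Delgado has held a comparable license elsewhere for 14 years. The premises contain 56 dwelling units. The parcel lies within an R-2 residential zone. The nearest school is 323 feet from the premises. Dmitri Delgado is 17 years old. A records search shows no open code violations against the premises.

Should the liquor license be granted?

(a) food handler cert. — fails.
(b) age ≥ 18 — fails.
(c) no complaint in 36 mo. — holds.
So (1) is satisfied (F OR F OR T).
(2) no code violations — satisfied.
(a) ≤ 17 units — fails.
(i) ≥50 ft from school — met.
(ii) prior license ≥ 6 yr — holds.
(b): T AND T → true.
(c) commercially zoned — not met.
(3) = F OR T OR F = true.
Overall: T AND T AND T → true.

Yes — granted.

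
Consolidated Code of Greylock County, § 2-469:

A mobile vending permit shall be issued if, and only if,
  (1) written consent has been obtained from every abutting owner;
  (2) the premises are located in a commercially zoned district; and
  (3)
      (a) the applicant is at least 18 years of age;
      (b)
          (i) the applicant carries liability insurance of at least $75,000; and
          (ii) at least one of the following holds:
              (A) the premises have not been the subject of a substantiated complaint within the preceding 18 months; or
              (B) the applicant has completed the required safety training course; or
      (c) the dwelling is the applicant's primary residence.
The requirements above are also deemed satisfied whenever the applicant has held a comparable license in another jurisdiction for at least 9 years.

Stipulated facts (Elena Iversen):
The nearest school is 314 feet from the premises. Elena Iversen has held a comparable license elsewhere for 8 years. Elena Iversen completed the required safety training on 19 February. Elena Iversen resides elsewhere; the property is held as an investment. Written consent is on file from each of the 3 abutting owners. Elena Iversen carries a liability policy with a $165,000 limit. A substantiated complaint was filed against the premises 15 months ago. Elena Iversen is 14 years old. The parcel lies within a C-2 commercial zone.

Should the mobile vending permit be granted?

(1) all abutters consent — satisfied.
(2) commercially zoned — holds.
(a) age ≥ 18 — not satisfied.
(i) insurance ≥ $75,000 — satisfied.
(A) no complaint in 18 mo. — not met.
(B) safety training — met.
So (ii) is satisfied (F OR T).
(b): T AND T → true.
(c) primary residence — fails.
(3) = F OR T OR F = true.
So Overall is satisfied (T AND T AND T).
Exception (prior license ≥ 9 yr) — not satisfied.
Result: main true OR exception false → true.

Yes — granted.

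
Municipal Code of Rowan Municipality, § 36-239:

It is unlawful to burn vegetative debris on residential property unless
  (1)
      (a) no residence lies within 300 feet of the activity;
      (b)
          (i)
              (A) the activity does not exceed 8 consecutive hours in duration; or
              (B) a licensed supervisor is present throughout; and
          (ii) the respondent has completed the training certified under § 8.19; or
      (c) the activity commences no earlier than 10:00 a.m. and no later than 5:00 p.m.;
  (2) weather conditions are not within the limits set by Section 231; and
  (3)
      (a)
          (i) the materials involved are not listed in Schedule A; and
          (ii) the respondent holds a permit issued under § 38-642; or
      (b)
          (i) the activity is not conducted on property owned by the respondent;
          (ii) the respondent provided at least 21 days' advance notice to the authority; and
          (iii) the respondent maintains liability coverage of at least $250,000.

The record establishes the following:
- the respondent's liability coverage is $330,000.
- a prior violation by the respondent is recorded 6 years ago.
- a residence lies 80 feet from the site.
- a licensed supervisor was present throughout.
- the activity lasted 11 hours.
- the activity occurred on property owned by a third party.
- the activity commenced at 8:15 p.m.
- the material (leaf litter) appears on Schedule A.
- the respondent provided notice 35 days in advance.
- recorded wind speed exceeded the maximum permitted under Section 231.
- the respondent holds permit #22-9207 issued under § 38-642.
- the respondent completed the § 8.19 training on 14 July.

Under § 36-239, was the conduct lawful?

(a) no residence in 300 ft — not met.
(A) ≤ 8 hrs duration — not satisfied.
(B) supervisor present — met.
So (i) is satisfied (F OR T).
(ii) training certified — met.
So (b) is satisfied (T AND T).
(c) start within hours — fails.
So (1) is satisfied (F OR T OR F).
(2) not (weather ok) — holds.
(i) not (Schedule A material) — fails.
(ii) holds permit — holds.
So (a) is not satisfied (F AND T).
(i) not (own property) — met.
(ii) ≥21 days' notice — satisfied.
(iii) coverage ≥ $250,000 — holds.
(b) = T AND T AND T = true.
(3) = F OR T = true.
So Overall is satisfied (T AND T AND T).

Yes — lawful.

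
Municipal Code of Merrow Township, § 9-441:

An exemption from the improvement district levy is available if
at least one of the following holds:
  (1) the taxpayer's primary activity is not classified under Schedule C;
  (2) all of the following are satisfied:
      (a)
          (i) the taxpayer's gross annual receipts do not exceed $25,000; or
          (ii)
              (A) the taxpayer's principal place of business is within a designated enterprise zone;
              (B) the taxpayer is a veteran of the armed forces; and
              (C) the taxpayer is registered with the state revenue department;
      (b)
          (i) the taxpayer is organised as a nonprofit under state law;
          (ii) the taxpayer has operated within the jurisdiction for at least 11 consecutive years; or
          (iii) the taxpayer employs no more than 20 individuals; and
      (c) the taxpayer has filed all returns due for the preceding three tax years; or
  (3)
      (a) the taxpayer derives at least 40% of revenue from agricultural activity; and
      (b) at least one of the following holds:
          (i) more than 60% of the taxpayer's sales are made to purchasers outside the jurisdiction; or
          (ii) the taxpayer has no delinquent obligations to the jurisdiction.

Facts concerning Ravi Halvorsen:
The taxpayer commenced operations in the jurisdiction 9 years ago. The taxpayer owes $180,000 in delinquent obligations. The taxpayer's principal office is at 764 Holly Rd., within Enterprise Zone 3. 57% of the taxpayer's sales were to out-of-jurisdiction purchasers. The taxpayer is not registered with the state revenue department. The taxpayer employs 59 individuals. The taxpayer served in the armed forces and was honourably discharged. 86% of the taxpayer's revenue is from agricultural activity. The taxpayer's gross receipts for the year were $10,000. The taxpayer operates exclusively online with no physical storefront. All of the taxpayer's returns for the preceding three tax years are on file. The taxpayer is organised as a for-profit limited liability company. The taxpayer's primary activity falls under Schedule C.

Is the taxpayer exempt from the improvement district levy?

No — not exempt.

(1) not (Schedule C activity) — not met.
(i) receipts ≤ $25,000 — satisfied.
(A) in enterprise zone — holds.
(B) veteran — satisfied.
(C) state-registered — not met.
(ii): T AND T AND F → false.
(a) = T OR F = true.
(i) nonprofit — fails.
(ii) ≥ 11 yrs in jurisdiction — not satisfied.
(iii) ≤ 20 employees — not met.
So (b) is not satisfied (F OR F OR F).
(c) returns current — satisfied.
(2) = T AND F AND T = false.
(a) ≥40% agricultural — satisfied.
(i) >60% out-of-jur. sales — fails.
(ii) no delinquency — not satisfied.
So (b) is not satisfied (F OR F).
(3) = T AND F = false.
Overall: F OR F OR F → false.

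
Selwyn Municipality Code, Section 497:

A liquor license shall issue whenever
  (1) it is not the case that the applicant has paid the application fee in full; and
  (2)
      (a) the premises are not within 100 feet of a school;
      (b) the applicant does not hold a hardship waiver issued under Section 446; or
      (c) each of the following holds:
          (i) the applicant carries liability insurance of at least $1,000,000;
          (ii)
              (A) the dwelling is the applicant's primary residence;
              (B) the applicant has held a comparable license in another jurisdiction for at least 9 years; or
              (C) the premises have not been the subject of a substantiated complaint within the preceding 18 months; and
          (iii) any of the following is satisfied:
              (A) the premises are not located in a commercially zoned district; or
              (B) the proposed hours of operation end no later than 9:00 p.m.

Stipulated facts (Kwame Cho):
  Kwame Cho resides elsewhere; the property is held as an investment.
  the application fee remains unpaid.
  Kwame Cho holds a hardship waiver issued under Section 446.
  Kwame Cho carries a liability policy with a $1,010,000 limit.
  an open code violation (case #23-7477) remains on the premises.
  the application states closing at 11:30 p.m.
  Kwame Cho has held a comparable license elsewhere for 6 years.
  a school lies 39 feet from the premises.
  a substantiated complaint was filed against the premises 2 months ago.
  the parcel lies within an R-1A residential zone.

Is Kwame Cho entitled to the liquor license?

(1) not (fee paid) — met.
(a) ≥100 ft from school — fails.
(b) not (hardship waiver) — not met.
(i) insurance ≥ $1,000,000 — holds.
(A) primary residence — not satisfied.
(B) prior license ≥ 9 yr — not satisfied.
(C) no complaint in 18 mo. — fails.
So (ii) is not satisfied (F OR F OR F).
(A) not (commercially zoned) — satisfied.
(B) closes by 9 p.m. — fails.
So (iii) is satisfied (T OR F).
(c) = T AND F AND T = false.
(2) = F OR F OR F = false.
Overall = T AND F = false.

No — denied.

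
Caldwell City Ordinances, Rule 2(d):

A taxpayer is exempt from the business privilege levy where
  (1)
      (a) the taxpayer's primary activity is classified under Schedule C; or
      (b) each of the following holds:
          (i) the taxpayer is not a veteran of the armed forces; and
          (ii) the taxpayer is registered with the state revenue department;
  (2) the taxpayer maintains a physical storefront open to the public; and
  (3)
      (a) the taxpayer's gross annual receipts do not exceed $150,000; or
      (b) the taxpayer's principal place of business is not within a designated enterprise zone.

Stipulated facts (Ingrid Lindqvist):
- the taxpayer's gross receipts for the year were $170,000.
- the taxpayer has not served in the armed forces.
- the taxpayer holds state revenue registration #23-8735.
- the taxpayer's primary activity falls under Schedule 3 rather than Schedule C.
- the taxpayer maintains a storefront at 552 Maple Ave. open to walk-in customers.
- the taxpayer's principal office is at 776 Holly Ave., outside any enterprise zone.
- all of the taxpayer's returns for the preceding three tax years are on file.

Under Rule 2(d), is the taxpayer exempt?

(a) Schedule C activity — fails.
(i) not (veteran) — satisfied.
(ii) state-registered — met.
(b): T AND T → true.
(1) = F OR T = true.
(2) has storefront — holds.
(a) receipts ≤ $150,000 — fails.
(b) not (in enterprise zone) — met.
(3): F OR T → true.
Overall = T AND T AND T = true.

Yes — exempt.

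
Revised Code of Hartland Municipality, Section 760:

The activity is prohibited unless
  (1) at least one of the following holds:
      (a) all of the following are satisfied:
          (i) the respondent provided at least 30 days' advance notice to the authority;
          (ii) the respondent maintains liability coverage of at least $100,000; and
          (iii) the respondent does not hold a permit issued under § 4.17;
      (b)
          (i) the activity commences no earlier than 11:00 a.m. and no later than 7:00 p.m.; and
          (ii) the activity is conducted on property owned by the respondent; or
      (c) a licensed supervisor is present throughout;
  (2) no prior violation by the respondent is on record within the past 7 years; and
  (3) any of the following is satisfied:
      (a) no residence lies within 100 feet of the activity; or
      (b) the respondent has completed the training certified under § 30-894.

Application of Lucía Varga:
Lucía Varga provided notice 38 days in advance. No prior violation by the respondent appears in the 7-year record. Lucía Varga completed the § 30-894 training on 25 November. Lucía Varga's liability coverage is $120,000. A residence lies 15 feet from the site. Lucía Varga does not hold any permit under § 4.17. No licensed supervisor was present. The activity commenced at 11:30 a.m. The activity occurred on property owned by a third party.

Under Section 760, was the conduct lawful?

(i) ≥30 days' notice — met.
(ii) coverage ≥ $100,000 — satisfied.
(iii) not (holds permit) — met.
(a): T AND T AND T → true.
(i) start within hours — met.
(ii) own property — not satisfied.
(b) = T AND F = false.
(c) supervisor present — not met.
So (1) is satisfied (T OR F OR F).
(2) no prior violation — satisfied.
(a) no residence in 100 ft — not met.
(b) training certified — holds.
(3): F OR T → true.
So Overall is satisfied (T AND T AND T).

Yes — lawful.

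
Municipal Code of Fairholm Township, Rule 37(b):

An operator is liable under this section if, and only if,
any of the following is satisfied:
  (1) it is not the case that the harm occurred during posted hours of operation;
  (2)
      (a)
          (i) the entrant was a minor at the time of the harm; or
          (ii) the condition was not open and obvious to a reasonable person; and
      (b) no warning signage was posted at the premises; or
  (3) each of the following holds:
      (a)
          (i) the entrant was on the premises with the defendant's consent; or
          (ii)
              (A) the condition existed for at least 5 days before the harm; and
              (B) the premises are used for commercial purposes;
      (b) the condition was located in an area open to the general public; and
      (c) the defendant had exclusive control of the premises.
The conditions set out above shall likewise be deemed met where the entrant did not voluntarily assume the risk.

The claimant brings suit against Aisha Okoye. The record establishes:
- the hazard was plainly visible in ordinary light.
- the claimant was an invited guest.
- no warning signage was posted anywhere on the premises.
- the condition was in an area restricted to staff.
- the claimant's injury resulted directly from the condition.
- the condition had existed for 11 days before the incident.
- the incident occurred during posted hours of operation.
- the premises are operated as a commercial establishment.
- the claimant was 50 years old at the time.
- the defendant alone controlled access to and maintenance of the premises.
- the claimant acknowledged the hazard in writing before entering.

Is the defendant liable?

No — not liable.

(1) not (during posted hours) — not satisfied.
(i) entrant a minor — not met.
(ii) not open/obvious — not met.
(a) = F OR F = false.
(b) no signage posted — met.
So (2) is not satisfied (F AND T).
(i) consent to enter — met.
(A) condition ≥5 days old — holds.
(B) commercial use — holds.
(ii) = T AND T = true.
(a): T OR T → true.
(b) public area — not met.
(c) exclusive control — met.
So (3) is not satisfied (T AND F AND T).
Overall: F OR F OR F → false.
Exception (no assumed risk) — not satisfied.
Result: main false OR exception false → false.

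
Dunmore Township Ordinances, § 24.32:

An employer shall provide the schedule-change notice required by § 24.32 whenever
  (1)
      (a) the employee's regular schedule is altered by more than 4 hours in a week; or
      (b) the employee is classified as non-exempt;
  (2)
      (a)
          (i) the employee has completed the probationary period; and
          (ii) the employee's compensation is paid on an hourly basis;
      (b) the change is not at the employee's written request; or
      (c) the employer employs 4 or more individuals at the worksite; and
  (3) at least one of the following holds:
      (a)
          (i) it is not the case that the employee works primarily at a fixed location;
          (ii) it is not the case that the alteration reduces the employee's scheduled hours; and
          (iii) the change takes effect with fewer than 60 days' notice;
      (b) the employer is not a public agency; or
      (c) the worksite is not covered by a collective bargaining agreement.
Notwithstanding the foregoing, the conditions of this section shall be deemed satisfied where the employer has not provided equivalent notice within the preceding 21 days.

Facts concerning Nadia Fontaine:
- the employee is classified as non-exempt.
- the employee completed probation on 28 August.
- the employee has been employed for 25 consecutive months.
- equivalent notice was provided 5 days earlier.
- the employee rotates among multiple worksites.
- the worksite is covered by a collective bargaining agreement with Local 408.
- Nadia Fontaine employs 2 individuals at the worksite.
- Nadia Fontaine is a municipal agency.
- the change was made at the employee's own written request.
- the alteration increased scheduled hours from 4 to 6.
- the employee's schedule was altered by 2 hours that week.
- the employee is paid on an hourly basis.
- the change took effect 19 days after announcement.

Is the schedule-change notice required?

(a) schedule shift > 4h — not met.
(b) non-exempt — satisfied.
(1) = F OR T = true.
(i) past probation — holds.
(ii) hourly-paid — met.
(a): T AND T → true.
(b) not employee-requested — not satisfied.
(c) ≥ 4 at site — not satisfied.
(2) = T OR F OR F = true.
(i) not (fixed location) — holds.
(ii) not (hours reduced) — met.
(iii) < 60 days' notice — satisfied.
(a): T AND T AND T → true.
(b) not (public agency) — fails.
(c) no CBA — not met.
(3) = T OR F OR F = true.
Overall: T AND T AND T → true.
Exception (no recent notice) — not satisfied.
Result: main true OR exception false → true.

Yes — required.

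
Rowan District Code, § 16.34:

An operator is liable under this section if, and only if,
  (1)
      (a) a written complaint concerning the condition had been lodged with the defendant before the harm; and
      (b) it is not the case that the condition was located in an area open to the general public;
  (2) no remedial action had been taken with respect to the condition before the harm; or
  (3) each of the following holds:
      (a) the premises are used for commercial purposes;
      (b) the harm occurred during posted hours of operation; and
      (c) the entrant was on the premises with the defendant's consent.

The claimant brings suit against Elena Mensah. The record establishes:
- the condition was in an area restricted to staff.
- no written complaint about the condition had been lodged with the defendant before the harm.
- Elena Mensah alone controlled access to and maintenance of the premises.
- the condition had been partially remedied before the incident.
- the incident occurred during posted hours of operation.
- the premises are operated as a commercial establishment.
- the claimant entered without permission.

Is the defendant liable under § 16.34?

No — not liable.

(a) complaint lodged — not met.
(b) not (public area) — met.
(1): F AND T → false.
(2) no remedial action — not satisfied.
(a) commercial use — holds.
(b) during posted hours — satisfied.
(c) consent to enter — fails.
So (3) is not satisfied (T AND T AND F).
Overall = F OR F OR F = false.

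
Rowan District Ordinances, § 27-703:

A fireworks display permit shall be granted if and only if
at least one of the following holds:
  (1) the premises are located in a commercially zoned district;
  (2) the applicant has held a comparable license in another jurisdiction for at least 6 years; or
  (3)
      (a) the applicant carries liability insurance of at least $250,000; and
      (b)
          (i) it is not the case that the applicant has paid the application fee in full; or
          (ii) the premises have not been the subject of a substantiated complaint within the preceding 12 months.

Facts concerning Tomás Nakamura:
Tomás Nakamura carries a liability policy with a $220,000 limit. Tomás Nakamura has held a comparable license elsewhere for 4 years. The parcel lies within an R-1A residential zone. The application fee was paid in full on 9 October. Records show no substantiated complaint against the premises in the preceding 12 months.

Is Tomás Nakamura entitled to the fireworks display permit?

No — denied.

(1) commercially zoned — fails.
(2) prior license ≥ 6 yr — not met.
(a) insurance ≥ $250,000 — not satisfied.
(i) not (fee paid) — not met.
(ii) no complaint in 12 mo. — holds.
(b): F OR T → true.
(3) = F AND T = false.
So Overall is not satisfied (F OR F OR F).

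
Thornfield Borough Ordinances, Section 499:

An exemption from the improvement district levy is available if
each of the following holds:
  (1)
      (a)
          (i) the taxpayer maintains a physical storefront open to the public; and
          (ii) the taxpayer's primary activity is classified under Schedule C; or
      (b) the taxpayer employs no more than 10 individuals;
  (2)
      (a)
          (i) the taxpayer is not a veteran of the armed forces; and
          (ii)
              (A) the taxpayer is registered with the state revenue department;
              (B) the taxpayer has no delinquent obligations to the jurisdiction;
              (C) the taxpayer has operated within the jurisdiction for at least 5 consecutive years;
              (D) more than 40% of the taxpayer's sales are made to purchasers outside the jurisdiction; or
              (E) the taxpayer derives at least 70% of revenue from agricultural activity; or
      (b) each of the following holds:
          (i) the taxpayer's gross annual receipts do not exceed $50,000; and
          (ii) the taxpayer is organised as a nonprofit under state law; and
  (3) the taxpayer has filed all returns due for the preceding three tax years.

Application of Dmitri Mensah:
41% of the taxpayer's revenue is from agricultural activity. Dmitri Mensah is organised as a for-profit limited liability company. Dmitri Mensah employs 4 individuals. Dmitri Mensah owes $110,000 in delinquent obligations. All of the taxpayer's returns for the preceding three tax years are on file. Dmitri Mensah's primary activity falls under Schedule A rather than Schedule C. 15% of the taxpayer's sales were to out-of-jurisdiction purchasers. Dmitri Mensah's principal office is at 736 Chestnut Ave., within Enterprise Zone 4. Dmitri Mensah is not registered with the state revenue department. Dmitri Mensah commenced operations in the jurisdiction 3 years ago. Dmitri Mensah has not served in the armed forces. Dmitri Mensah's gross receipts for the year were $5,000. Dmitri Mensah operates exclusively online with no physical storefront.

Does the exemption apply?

No — not exempt.

(i) has storefront — not satisfied.
(ii) Schedule C activity — not satisfied.
(a) = F AND F = false.
(b) ≤ 10 employees — holds.
(1) = F OR T = true.
(i) not (veteran) — satisfied.
(A) state-registered — fails.
(B) no delinquency — not satisfied.
(C) ≥ 5 yrs in jurisdiction — not satisfied.
(D) >40% out-of-jur. sales — not met.
(E) ≥70% agricultural — not satisfied.
So (ii) is not satisfied (F OR F OR F OR F OR F).
(a) = T AND F = false.
(i) receipts ≤ $50,000 — holds.
(ii) nonprofit — not satisfied.
(b) = T AND F = false.
(2): F OR F → false.
(3) returns current — holds.
Overall: T AND F AND T → false.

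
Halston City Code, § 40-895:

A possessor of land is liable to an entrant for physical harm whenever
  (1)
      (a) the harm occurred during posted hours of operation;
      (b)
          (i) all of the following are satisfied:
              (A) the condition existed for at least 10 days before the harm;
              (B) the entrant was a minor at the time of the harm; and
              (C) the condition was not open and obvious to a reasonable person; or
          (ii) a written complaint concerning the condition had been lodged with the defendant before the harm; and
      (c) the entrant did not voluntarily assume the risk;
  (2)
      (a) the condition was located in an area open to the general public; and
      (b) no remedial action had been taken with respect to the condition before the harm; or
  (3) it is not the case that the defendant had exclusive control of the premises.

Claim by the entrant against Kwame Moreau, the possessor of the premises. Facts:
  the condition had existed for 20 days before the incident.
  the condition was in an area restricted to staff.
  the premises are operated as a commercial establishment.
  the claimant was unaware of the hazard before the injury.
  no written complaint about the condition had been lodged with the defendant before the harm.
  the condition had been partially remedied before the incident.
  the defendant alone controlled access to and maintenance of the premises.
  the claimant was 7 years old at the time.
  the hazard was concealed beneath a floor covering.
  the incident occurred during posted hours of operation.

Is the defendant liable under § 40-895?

Yes — liable.

(a) during posted hours — holds.
(A) condition ≥10 days old — satisfied.
(B) entrant a minor — holds.
(C) not open/obvious — satisfied.
(i) = T AND T AND T = true.
(ii) complaint lodged — fails.
So (b) is satisfied (T OR F).
(c) no assumed risk — met.
(1) = T AND T AND T = true.
(a) public area — fails.
(b) no remedial action — fails.
So (2) is not satisfied (F AND F).
(3) not (exclusive control) — not met.
So Overall is satisfied (T OR F OR F).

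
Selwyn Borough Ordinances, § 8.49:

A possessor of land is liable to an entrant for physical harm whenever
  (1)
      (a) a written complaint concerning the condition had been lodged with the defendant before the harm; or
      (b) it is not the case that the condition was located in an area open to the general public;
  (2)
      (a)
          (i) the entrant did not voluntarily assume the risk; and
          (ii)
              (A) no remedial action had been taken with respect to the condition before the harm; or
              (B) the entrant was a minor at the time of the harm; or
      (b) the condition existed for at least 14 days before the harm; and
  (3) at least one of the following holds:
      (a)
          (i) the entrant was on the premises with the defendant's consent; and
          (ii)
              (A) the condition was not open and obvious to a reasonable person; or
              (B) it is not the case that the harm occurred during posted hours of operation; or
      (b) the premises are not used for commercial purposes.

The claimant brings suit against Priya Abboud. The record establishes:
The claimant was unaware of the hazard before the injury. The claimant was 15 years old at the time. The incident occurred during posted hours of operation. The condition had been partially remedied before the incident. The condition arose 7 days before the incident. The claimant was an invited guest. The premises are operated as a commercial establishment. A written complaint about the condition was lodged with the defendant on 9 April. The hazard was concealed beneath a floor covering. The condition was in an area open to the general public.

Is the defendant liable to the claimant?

Yes — liable.

(a) complaint lodged — holds.
(b) not (public area) — not satisfied.
So (1) is satisfied (T OR F).
(i) no assumed risk — satisfied.
(A) no remedial action — not satisfied.
(B) entrant a minor — holds.
So (ii) is satisfied (F OR T).
(a): T AND T → true.
(b) condition ≥14 days old — not met.
(2): T OR F → true.
(i) consent to enter — satisfied.
(A) not open/obvious — satisfied.
(B) not (during posted hours) — not satisfied.
(ii) = T OR F = true.
(a): T AND T → true.
(b) not (commercial use) — not met.
(3) = T OR F = true.
So Overall is satisfied (T AND T AND T).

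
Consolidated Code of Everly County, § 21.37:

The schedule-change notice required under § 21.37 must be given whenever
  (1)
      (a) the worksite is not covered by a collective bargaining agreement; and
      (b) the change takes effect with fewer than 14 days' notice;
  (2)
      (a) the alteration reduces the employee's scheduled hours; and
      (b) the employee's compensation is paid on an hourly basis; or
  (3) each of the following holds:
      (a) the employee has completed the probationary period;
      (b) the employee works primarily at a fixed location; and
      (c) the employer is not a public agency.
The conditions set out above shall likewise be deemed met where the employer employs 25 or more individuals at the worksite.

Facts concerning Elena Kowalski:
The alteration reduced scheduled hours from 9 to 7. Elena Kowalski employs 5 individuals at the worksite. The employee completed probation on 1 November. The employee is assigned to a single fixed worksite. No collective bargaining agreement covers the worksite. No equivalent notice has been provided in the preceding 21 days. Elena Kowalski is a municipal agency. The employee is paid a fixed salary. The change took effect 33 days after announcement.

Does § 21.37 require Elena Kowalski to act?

(a) no CBA — met.
(b) < 14 days' notice — not satisfied.
(1) = T AND F = false.
(a) hours reduced — met.
(b) hourly-paid — not met.
(2) = T AND F = false.
(a) past probation — met.
(b) fixed location — met.
(c) not (public agency) — not satisfied.
(3): T AND T AND F → false.
So Overall is not satisfied (F OR F OR F).
Exception (≥ 25 at site) — not satisfied.
Result: main false OR exception false → false.

No — not required.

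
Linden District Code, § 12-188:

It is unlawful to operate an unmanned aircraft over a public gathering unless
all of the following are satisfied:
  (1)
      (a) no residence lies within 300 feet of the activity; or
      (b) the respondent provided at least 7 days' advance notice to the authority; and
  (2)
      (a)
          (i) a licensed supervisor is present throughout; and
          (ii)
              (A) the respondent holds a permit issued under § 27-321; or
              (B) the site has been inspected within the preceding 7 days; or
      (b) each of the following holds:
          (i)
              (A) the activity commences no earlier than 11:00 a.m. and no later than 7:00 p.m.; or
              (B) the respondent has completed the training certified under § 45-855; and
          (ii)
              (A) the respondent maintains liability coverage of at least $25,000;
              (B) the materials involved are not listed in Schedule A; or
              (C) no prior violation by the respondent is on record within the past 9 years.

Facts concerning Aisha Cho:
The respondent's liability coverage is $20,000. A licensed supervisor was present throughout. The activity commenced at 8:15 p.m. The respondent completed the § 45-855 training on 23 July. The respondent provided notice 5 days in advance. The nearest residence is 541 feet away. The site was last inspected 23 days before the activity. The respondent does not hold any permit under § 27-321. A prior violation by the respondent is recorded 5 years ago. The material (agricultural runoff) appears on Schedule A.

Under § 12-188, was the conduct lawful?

(a) no residence in 300 ft — holds.
(b) ≥7 days' notice — not met.
(1) = T OR F = true.
(i) supervisor present — met.
(A) holds permit — fails.
(B) site inspected — not satisfied.
(ii) = F OR F = false.
(a) = T AND F = false.
(A) start within hours — not met.
(B) training certified — holds.
(i): F OR T → true.
(A) coverage ≥ $25,000 — not satisfied.
(B) not (Schedule A material) — not met.
(C) no prior violation — not satisfied.
(ii) = F OR F OR F = false.
(b) = T AND F = false.
(2): F OR F → false.
Overall = T AND F = false.

No — unlawful.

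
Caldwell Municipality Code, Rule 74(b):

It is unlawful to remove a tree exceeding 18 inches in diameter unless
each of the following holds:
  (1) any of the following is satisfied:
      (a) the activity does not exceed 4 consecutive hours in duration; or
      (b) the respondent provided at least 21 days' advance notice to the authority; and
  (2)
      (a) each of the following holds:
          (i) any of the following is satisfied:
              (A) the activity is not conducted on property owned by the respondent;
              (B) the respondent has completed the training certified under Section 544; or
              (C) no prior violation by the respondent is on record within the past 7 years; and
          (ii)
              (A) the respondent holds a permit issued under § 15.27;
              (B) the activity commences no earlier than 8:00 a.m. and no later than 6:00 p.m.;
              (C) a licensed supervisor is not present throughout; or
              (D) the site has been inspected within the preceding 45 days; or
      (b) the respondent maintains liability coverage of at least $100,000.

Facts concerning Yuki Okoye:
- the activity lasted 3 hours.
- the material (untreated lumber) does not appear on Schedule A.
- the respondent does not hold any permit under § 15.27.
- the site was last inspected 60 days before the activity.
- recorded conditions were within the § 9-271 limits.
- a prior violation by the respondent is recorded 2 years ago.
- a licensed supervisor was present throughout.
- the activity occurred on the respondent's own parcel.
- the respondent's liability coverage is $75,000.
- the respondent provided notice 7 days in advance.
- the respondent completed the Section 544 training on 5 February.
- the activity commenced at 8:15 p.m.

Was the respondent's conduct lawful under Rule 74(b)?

(a) ≤ 4 hrs duration — satisfied.
(b) ≥21 days' notice — not met.
(1) = T OR F = true.
(A) not (own property) — not satisfied.
(B) training certified — holds.
(C) no prior violation — not met.
(i): F OR T OR F → true.
(A) holds permit — not satisfied.
(B) start within hours — not satisfied.
(C) not (supervisor present) — not satisfied.
(D) site inspected — not met.
So (ii) is not satisfied (F OR F OR F OR F).
So (a) is not satisfied (T AND F).
(b) coverage ≥ $100,000 — not satisfied.
(2): F OR F → false.
Overall: T AND F → false.

No — unlawful.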